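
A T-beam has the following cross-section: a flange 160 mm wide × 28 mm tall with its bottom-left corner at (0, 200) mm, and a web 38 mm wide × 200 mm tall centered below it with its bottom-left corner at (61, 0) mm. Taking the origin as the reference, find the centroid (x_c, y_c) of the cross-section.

x_c = 80.00 mm, y_c = 142.28 mm

Part | A | x̄ᵢ | ȳᵢ | A·x̄ᵢ | A·ȳᵢ
web | 7600.00 | 80.00 | 100.00 | 608000.00 | 760000.00
flange | 4480.00 | 80.00 | 214.00 | 358400.00 | 958720.00
Σ | 12080.00 |  |  | 966400.00 | 1718720.00
x_c = 966400.00 / 12080.00 = 80.00 mm
y_c = 1718720.00 / 12080.00 = 142.28 mm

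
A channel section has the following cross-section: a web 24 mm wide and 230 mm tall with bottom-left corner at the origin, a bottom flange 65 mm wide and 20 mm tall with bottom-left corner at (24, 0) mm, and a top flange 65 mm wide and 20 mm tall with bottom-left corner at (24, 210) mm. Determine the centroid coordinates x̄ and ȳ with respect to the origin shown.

x̄ = 26.25 mm, ȳ = 115.00 mm

web: A = 24 × 230 = 5520.00, centroid at (12.00, 115.00).
bottom flange: A = 65 × 20 = 1300.00, centroid at (56.50, 10.00).
top flange: A = 65 × 20 = 1300.00, centroid at (56.50, 220.00).
ΣA = 8120.00 mm², ΣAx̄ = 213140.00 mm³, ΣAȳ = 933800.00 mm³.
x̄ = 213140.00/8120.00 = 26.25 mm; ȳ = 933800.00/8120.00 = 115.00 mm.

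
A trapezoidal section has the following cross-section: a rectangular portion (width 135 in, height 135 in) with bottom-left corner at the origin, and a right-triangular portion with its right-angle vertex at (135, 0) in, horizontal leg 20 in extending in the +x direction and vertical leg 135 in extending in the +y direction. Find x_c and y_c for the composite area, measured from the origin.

x_c = 72.61 in, y_c = 65.95 in

Part | A | x̄ᵢ | ȳᵢ | A·x̄ᵢ | A·ȳᵢ
rectangular portion | 18225.00 | 67.50 | 67.50 | 1230187.50 | 1230187.50
triangular portion | 1350.00 | 141.67 | 45.00 | 191250.00 | 60750.00
Σ | 19575.00 |  |  | 1421437.50 | 1290937.50
x_c = 1421437.50 / 19575.00 = 72.61 in
y_c = 1290937.50 / 19575.00 = 65.95 in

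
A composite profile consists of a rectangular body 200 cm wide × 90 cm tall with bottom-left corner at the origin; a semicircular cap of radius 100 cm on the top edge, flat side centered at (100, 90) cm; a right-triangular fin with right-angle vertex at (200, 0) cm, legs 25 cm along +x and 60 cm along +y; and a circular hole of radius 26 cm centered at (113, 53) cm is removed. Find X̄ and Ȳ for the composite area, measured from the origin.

Part | A | x̄ᵢ | ȳᵢ | A·x̄ᵢ | A·ȳᵢ
rectangular body | 18000.00 | 100.00 | 45.00 | 1800000.00 | 810000.00
semicircular top | 15707.96 | 100.00 | 132.44 | 1570796.33 | 2080383.36
triangular fin | 750.00 | 208.33 | 20.00 | 156250.00 | 15000.00
hole | -2123.72 | 113.00 | 53.00 | -239979.98 | -112556.98
Σ | 32334.25 |  |  | 3287066.35 | 2792826.38
X̄ = 3287066.35 / 32334.25 = 101.66 cm
Ȳ = 2792826.38 / 32334.25 = 86.37 cm

X̄ = 101.66 cm, Ȳ = 86.37 cm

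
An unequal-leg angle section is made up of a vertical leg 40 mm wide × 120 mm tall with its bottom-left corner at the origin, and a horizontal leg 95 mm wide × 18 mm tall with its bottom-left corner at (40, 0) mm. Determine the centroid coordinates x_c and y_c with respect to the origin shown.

x_c = 37.73 mm, y_c = 46.60 mm

vertical leg: A = 40 × 120 = 4800.00, centroid at (20.00, 60.00).
horizontal leg: A = 95 × 18 = 1710.00, centroid at (87.50, 9.00).
ΣA = 6510.00 mm², ΣAx_c = 245625.00 mm³, ΣAy_c = 303390.00 mm³.
x_c = 245625.00/6510.00 = 37.73 mm; y_c = 303390.00/6510.00 = 46.60 mm.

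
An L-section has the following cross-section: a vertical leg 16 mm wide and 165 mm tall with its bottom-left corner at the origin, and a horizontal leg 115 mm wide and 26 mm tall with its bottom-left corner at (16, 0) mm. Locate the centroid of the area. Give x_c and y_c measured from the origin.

x_c = 42.79 mm, y_c = 45.59 mm

vertical leg: A = 16 × 165 = 2640.00, centroid at (8.00, 82.50).
horizontal leg: A = 115 × 26 = 2990.00, centroid at (73.50, 13.00).
ΣA = 5630.00 mm²
ΣAx_c = (2640.00)(8.00) + (2990.00)(73.50) = 240885.00 mm³
ΣAy_c = (2640.00)(82.50) + (2990.00)(13.00) = 256670.00 mm³
x_c = 240885.00 / 5630.00 = 42.79 mm
y_c = 256670.00 / 5630.00 = 45.59 mm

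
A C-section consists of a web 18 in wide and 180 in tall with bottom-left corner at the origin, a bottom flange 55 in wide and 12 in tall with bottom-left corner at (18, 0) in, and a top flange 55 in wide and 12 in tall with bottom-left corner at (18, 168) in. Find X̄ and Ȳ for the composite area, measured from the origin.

X̄ = 19.57 in, Ȳ = 90.00 in

Part | A | x̄ᵢ | ȳᵢ | A·x̄ᵢ | A·ȳᵢ
web | 3240.00 | 9.00 | 90.00 | 29160.00 | 291600.00
bottom flange | 660.00 | 45.50 | 6.00 | 30030.00 | 3960.00
top flange | 660.00 | 45.50 | 174.00 | 30030.00 | 114840.00
Σ | 4560.00 |  |  | 89220.00 | 410400.00
X̄ = 89220.00 / 4560.00 = 19.57 in
Ȳ = 410400.00 / 4560.00 = 90.00 in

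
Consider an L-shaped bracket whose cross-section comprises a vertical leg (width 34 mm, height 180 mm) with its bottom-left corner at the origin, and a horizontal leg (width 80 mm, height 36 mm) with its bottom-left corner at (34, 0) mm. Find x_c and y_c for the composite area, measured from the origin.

x_c = 35.24 mm, y_c = 66.96 mm

vertical leg: A = 34 × 180 = 6120.00, centroid at (17.00, 90.00).
horizontal leg: A = 80 × 36 = 2880.00, centroid at (74.00, 18.00).
ΣA = 9000.00 mm²
ΣAx_c = (6120.00)(17.00) + (2880.00)(74.00) = 317160.00 mm³
ΣAy_c = (6120.00)(90.00) + (2880.00)(18.00) = 602640.00 mm³
x_c = 317160.00 / 9000.00 = 35.24 mm
y_c = 602640.00 / 9000.00 = 66.96 mm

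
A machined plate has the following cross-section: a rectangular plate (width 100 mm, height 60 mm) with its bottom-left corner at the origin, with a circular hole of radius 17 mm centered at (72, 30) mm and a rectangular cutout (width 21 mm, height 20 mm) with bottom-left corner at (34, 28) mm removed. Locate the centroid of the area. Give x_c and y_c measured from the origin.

x_c = 46.22 mm, y_c = 29.28 mm

Part | A | x̄ᵢ | ȳᵢ | A·x̄ᵢ | A·ȳᵢ
plate | 6000.00 | 50.00 | 30.00 | 300000.00 | 180000.00
hole 1 | -907.92 | 72.00 | 30.00 | -65370.26 | -27237.61
hole 2 | -420.00 | 44.50 | 38.00 | -18690.00 | -15960.00
Σ | 4672.08 |  |  | 215939.74 | 136802.39
x_c = 215939.74 / 4672.08 = 46.22 mm
y_c = 136802.39 / 4672.08 = 29.28 mm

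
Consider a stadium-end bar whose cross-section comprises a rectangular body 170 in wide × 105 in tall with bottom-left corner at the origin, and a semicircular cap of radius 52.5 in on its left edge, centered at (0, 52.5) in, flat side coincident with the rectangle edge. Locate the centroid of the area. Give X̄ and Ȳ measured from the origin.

X̄ = 64.06 in, Ȳ = 52.50 in

Part | A | x̄ᵢ | ȳᵢ | A·x̄ᵢ | A·ȳᵢ
rectangular body | 17850.00 | 85.00 | 52.50 | 1517250.00 | 937125.00
semicircular end | 4329.51 | -22.28 | 52.50 | -96468.75 | 227299.14
Σ | 22179.51 |  |  | 1420781.25 | 1164424.14
X̄ = 1420781.25 / 22179.51 = 64.06 in
Ȳ = 1164424.14 / 22179.51 = 52.50 in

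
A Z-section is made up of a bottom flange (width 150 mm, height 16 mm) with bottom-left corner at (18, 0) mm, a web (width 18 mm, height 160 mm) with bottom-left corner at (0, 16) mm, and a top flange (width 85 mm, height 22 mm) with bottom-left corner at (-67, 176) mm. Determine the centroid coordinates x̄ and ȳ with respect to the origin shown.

x̄ = 28.43 mm, ȳ = 90.26 mm

bottom flange: A = 150 × 16 = 2400.00, centroid at (93.00, 8.00).
web: A = 18 × 160 = 2880.00, centroid at (9.00, 96.00).
top flange: A = 85 × 22 = 1870.00, centroid at (-24.50, 187.00).
ΣA = 7150.00 mm², ΣAx̄ = 203305.00 mm³, ΣAȳ = 645370.00 mm³.
x̄ = 203305.00/7150.00 = 28.43 mm; ȳ = 645370.00/7150.00 = 90.26 mm.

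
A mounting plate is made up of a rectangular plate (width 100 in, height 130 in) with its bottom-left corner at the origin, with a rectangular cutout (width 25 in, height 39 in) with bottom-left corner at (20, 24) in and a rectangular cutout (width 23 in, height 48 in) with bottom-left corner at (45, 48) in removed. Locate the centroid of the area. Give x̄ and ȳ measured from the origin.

x̄ = 50.91 in, ȳ = 66.21 in

plate: A = 100 × 130 = 13000.00, centroid at (50.00, 65.00).
hole 1: A = −(25 × 39) = -975.00, centroid at (32.50, 43.50).
hole 2: A = −(23 × 48) = -1104.00, centroid at (56.50, 72.00).
ΣA = 10921.00 in²
ΣAx̄ = (13000.00)(50.00) + (-975.00)(32.50) + (-1104.00)(56.50) = 555936.50 in³
ΣAȳ = (13000.00)(65.00) + (-975.00)(43.50) + (-1104.00)(72.00) = 723099.50 in³
x̄ = 555936.50 / 10921.00 = 50.91 in
ȳ = 723099.50 / 10921.00 = 66.21 in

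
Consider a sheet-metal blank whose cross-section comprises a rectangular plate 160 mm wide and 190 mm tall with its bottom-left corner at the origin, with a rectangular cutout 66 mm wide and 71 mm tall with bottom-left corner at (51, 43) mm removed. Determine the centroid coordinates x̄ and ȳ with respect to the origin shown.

plate: A = 160 × 190 = 30400.00, centroid at (80.00, 95.00).
hole: A = −(66 × 71) = -4686.00, centroid at (84.00, 78.50).
ΣA = 25714.00 mm²
ΣAx̄ = (30400.00)(80.00) + (-4686.00)(84.00) = 2038376.00 mm³
ΣAȳ = (30400.00)(95.00) + (-4686.00)(78.50) = 2520149.00 mm³
x̄ = 2038376.00 / 25714.00 = 79.27 mm
ȳ = 2520149.00 / 25714.00 = 98.01 mm

x̄ = 79.27 mm, ȳ = 98.01 mm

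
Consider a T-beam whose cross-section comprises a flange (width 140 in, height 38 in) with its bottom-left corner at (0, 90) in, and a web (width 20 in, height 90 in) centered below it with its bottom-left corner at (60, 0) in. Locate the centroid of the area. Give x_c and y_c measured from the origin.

x_c = 70.00 in, y_c = 92.82 in

web: A = 20 × 90 = 1800.00, centroid at (70.00, 45.00).
flange: A = 140 × 38 = 5320.00, centroid at (70.00, 109.00).
ΣA = 7120.00 in², ΣAx_c = 498400.00 in³, ΣAy_c = 660880.00 in³.
x_c = 498400.00/7120.00 = 70.00 in; y_c = 660880.00/7120.00 = 92.82 in.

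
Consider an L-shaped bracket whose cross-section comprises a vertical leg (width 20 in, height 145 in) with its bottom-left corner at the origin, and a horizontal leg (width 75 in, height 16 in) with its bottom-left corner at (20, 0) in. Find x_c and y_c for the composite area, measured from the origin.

x_c = 23.90 in, y_c = 53.62 in

Part | A | x̄ᵢ | ȳᵢ | A·x̄ᵢ | A·ȳᵢ
vertical leg | 2900.00 | 10.00 | 72.50 | 29000.00 | 210250.00
horizontal leg | 1200.00 | 57.50 | 8.00 | 69000.00 | 9600.00
Σ | 4100.00 |  |  | 98000.00 | 219850.00
x_c = 98000.00 / 4100.00 = 23.90 in
y_c = 219850.00 / 4100.00 = 53.62 in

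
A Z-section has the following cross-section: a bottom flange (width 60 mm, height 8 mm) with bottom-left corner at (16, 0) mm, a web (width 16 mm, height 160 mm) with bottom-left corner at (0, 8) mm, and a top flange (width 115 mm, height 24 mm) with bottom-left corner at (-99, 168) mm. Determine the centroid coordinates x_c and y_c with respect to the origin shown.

Part | A | x̄ᵢ | ȳᵢ | A·x̄ᵢ | A·ȳᵢ
bottom flange | 480.00 | 46.00 | 4.00 | 22080.00 | 1920.00
web | 2560.00 | 8.00 | 88.00 | 20480.00 | 225280.00
top flange | 2760.00 | -41.50 | 180.00 | -114540.00 | 496800.00
Σ | 5800.00 |  |  | -71980.00 | 724000.00
x_c = -71980.00 / 5800.00 = -12.41 mm
y_c = 724000.00 / 5800.00 = 124.83 mm

x_c = -12.41 mm, y_c = 124.83 mm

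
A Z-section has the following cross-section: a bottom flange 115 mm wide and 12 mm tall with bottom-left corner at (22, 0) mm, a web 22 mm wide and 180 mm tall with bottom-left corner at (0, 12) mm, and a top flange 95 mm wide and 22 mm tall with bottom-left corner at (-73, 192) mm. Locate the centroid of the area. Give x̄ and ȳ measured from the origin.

bottom flange: A = 115 × 12 = 1380.00, centroid at (79.50, 6.00).
web: A = 22 × 180 = 3960.00, centroid at (11.00, 102.00).
top flange: A = 95 × 22 = 2090.00, centroid at (-25.50, 203.00).
ΣA = 7430.00 mm²
ΣAx̄ = (1380.00)(79.50) + (3960.00)(11.00) + (2090.00)(-25.50) = 99975.00 mm³
ΣAȳ = (1380.00)(6.00) + (3960.00)(102.00) + (2090.00)(203.00) = 836470.00 mm³
x̄ = 99975.00 / 7430.00 = 13.46 mm
ȳ = 836470.00 / 7430.00 = 112.58 mm

x̄ = 13.46 mm, ȳ = 112.58 mm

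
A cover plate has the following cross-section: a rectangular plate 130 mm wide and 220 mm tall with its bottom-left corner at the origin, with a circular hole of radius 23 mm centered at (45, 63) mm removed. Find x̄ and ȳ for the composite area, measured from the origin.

x̄ = 66.23 mm, ȳ = 112.90 mm

plate: A = 130 × 220 = 28600.00, centroid at (65.00, 110.00).
hole: A = −π·23² = -1661.90, centroid at (45.00, 63.00).
ΣA = 26938.10 mm², ΣAx̄ = 1784214.39 mm³, ΣAȳ = 3041300.14 mm³.
x̄ = 1784214.39/26938.10 = 66.23 mm; ȳ = 3041300.14/26938.10 = 112.90 mm.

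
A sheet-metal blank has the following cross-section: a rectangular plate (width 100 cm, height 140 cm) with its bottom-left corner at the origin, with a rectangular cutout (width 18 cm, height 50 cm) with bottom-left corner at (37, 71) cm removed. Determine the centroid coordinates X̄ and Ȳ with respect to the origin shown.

X̄ = 50.27 cm, Ȳ = 68.21 cm

plate: A = 100 × 140 = 14000.00, centroid at (50.00, 70.00).
hole: A = −(18 × 50) = -900.00, centroid at (46.00, 96.00).
ΣA = 13100.00 cm², ΣAX̄ = 658600.00 cm³, ΣAȲ = 893600.00 cm³.
X̄ = 658600.00/13100.00 = 50.27 cm; Ȳ = 893600.00/13100.00 = 68.21 cm.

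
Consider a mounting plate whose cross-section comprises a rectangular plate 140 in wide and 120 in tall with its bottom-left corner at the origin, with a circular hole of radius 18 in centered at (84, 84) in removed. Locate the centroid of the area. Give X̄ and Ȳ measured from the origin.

plate: A = 140 × 120 = 16800.00, centroid at (70.00, 60.00).
hole: A = −π·18² = -1017.88, centroid at (84.00, 84.00).
ΣA = 15782.12 in²
ΣAX̄ = (16800.00)(70.00) + (-1017.88)(84.00) = 1090498.41 in³
ΣAȲ = (16800.00)(60.00) + (-1017.88)(84.00) = 922498.41 in³
X̄ = 1090498.41 / 15782.12 = 69.10 in
Ȳ = 922498.41 / 15782.12 = 58.45 in

X̄ = 69.10 in, Ȳ = 58.45 in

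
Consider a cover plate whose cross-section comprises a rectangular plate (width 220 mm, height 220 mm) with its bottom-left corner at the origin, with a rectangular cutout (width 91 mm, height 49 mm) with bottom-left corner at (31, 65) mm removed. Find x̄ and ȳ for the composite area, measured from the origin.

Part | A | x̄ᵢ | ȳᵢ | A·x̄ᵢ | A·ȳᵢ
plate | 48400.00 | 110.00 | 110.00 | 5324000.00 | 5324000.00
hole | -4459.00 | 76.50 | 89.50 | -341113.50 | -399080.50
Σ | 43941.00 |  |  | 4982886.50 | 4924919.50
x̄ = 4982886.50 / 43941.00 = 113.40 mm
ȳ = 4924919.50 / 43941.00 = 112.08 mm

x̄ = 113.40 mm, ȳ = 112.08 mm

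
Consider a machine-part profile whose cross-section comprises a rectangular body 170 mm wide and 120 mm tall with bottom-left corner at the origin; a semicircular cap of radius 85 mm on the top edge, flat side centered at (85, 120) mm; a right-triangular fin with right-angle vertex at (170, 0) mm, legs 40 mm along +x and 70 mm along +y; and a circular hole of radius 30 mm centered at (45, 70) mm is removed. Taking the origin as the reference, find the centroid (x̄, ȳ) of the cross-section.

x̄ = 93.27 mm, ȳ = 93.33 mm

rectangular body: A = 170 × 120 = 20400.00, centroid at (85.00, 60.00).
semicircular top: A = ½π·85² = 11349.00, centroid at (85.00, 156.08).
triangular fin: A = ½·40·70 = 1400.00, centroid at (183.33, 23.33).
hole: A = −π·30² = -2827.43, centroid at (45.00, 70.00).
ΣA = 30321.57 mm², ΣAx̄ = 2828097.46 mm³, ΣAȳ = 2830043.41 mm³.
x̄ = 2828097.46/30321.57 = 93.27 mm; ȳ = 2830043.41/30321.57 = 93.33 mm.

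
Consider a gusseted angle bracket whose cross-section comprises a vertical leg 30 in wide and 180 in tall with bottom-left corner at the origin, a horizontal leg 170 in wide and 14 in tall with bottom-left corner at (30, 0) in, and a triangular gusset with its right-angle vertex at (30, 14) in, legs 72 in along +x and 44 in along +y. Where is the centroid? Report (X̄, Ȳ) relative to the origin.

X̄ = 47.01 in, Ȳ = 58.53 in

vertical leg: A = 30 × 180 = 5400.00, centroid at (15.00, 90.00).
horizontal leg: A = 170 × 14 = 2380.00, centroid at (115.00, 7.00).
gusset: A = ½·72·44 = 1584.00, centroid at (54.00, 28.67).
ΣA = 9364.00 in²
ΣAX̄ = (5400.00)(15.00) + (2380.00)(115.00) + (1584.00)(54.00) = 440236.00 in³
ΣAȲ = (5400.00)(90.00) + (2380.00)(7.00) + (1584.00)(28.67) = 548068.00 in³
X̄ = 440236.00 / 9364.00 = 47.01 in
Ȳ = 548068.00 / 9364.00 = 58.53 in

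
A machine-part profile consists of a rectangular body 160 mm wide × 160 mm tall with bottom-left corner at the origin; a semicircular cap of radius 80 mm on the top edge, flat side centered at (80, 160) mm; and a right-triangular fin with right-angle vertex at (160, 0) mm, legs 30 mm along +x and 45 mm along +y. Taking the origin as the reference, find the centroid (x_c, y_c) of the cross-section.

rectangular body: A = 160 × 160 = 25600.00, centroid at (80.00, 80.00).
semicircular top: A = ½π·80² = 10053.10, centroid at (80.00, 193.95).
triangular fin: A = ½·30·45 = 675.00, centroid at (170.00, 15.00).
ΣA = 36328.10 mm²
ΣAx_c = (25600.00)(80.00) + (10053.10)(80.00) + (675.00)(170.00) = 2966997.72 mm³
ΣAy_c = (25600.00)(80.00) + (10053.10)(193.95) + (675.00)(15.00) = 4007953.77 mm³
x_c = 2966997.72 / 36328.10 = 81.67 mm
y_c = 4007953.77 / 36328.10 = 110.33 mm

x_c = 81.67 mm, y_c = 110.33 mm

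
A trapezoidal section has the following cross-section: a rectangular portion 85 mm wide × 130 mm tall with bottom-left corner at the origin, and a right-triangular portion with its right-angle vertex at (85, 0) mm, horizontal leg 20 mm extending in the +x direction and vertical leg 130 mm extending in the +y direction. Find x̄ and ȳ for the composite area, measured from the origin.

x̄ = 47.68 mm, ȳ = 62.72 mm

rectangular portion: A = 85 × 130 = 11050.00, centroid at (42.50, 65.00).
triangular portion: A = ½·20·130 = 1300.00, centroid at (91.67, 43.33).
ΣA = 12350.00 mm², ΣAx̄ = 588791.67 mm³, ΣAȳ = 774583.33 mm³.
x̄ = 588791.67/12350.00 = 47.68 mm; ȳ = 774583.33/12350.00 = 62.72 mm.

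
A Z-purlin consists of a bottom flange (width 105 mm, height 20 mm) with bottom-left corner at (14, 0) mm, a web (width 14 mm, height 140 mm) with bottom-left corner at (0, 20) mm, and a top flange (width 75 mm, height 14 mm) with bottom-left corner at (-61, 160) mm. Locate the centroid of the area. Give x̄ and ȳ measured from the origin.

Part | A | x̄ᵢ | ȳᵢ | A·x̄ᵢ | A·ȳᵢ
bottom flange | 2100.00 | 66.50 | 10.00 | 139650.00 | 21000.00
web | 1960.00 | 7.00 | 90.00 | 13720.00 | 176400.00
top flange | 1050.00 | -23.50 | 167.00 | -24675.00 | 175350.00
Σ | 5110.00 |  |  | 128695.00 | 372750.00
x̄ = 128695.00 / 5110.00 = 25.18 mm
ȳ = 372750.00 / 5110.00 = 72.95 mm

x̄ = 25.18 mm, ȳ = 72.95 mm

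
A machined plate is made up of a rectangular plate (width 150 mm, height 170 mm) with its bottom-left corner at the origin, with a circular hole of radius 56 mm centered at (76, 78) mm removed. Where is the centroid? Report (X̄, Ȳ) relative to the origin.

X̄ = 74.37 mm, Ȳ = 89.41 mm

plate: A = 150 × 170 = 25500.00, centroid at (75.00, 85.00).
hole: A = −π·56² = -9852.03, centroid at (76.00, 78.00).
ΣA = 15647.97 mm², ΣAX̄ = 1163745.37 mm³, ΣAȲ = 1399041.30 mm³.
X̄ = 1163745.37/15647.97 = 74.37 mm; Ȳ = 1399041.30/15647.97 = 89.41 mm.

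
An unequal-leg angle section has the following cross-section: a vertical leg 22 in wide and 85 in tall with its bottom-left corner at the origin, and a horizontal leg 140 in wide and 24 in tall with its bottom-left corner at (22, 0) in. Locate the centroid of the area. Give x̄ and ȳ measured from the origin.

vertical leg: A = 22 × 85 = 1870.00, centroid at (11.00, 42.50).
horizontal leg: A = 140 × 24 = 3360.00, centroid at (92.00, 12.00).
ΣA = 5230.00 in²
ΣAx̄ = (1870.00)(11.00) + (3360.00)(92.00) = 329690.00 in³
ΣAȳ = (1870.00)(42.50) + (3360.00)(12.00) = 119795.00 in³
x̄ = 329690.00 / 5230.00 = 63.04 in
ȳ = 119795.00 / 5230.00 = 22.91 in

x̄ = 63.04 in, ȳ = 22.91 in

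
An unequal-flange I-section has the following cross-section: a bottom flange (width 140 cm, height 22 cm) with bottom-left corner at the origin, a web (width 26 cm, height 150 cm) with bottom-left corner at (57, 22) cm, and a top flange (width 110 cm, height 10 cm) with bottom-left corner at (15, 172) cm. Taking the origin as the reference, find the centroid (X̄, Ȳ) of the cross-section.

X̄ = 70.00 cm, Ȳ = 75.11 cm

Part | A | x̄ᵢ | ȳᵢ | A·x̄ᵢ | A·ȳᵢ
bottom flange | 3080.00 | 70.00 | 11.00 | 215600.00 | 33880.00
web | 3900.00 | 70.00 | 97.00 | 273000.00 | 378300.00
top flange | 1100.00 | 70.00 | 177.00 | 77000.00 | 194700.00
Σ | 8080.00 |  |  | 565600.00 | 606880.00
X̄ = 565600.00 / 8080.00 = 70.00 cm
Ȳ = 606880.00 / 8080.00 = 75.11 cm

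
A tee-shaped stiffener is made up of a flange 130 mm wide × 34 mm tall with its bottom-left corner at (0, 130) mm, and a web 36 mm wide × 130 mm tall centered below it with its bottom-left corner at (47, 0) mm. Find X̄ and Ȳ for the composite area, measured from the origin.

X̄ = 65.00 mm, Ȳ = 104.83 mm

web: A = 36 × 130 = 4680.00, centroid at (65.00, 65.00).
flange: A = 130 × 34 = 4420.00, centroid at (65.00, 147.00).
ΣA = 9100.00 mm², ΣAX̄ = 591500.00 mm³, ΣAȲ = 953940.00 mm³.
X̄ = 591500.00/9100.00 = 65.00 mm; Ȳ = 953940.00/9100.00 = 104.83 mm.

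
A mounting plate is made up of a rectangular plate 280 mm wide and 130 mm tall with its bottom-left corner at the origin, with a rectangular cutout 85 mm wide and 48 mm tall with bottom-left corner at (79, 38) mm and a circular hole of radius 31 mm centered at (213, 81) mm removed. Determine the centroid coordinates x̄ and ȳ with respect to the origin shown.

x̄ = 135.05 mm, ȳ = 63.77 mm

plate: A = 280 × 130 = 36400.00, centroid at (140.00, 65.00).
hole 1: A = −(85 × 48) = -4080.00, centroid at (121.50, 62.00).
hole 2: A = −π·31² = -3019.07, centroid at (213.00, 81.00).
ΣA = 29300.93 mm², ΣAx̄ = 3957217.97 mm³, ΣAȳ = 1868495.29 mm³.
x̄ = 3957217.97/29300.93 = 135.05 mm; ȳ = 1868495.29/29300.93 = 63.77 mm.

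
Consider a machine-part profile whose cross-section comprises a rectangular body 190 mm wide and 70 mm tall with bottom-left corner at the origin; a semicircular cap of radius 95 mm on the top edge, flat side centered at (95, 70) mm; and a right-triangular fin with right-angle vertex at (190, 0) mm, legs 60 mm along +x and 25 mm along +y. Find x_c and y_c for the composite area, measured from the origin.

rectangular body: A = 190 × 70 = 13300.00, centroid at (95.00, 35.00).
semicircular top: A = ½π·95² = 14176.44, centroid at (95.00, 110.32).
triangular fin: A = ½·60·25 = 750.00, centroid at (210.00, 8.33).
ΣA = 28226.44 mm², ΣAx_c = 2767761.50 mm³, ΣAy_c = 2035683.91 mm³.
x_c = 2767761.50/28226.44 = 98.06 mm; y_c = 2035683.91/28226.44 = 72.12 mm.

x_c = 98.06 mm, y_c = 72.12 mm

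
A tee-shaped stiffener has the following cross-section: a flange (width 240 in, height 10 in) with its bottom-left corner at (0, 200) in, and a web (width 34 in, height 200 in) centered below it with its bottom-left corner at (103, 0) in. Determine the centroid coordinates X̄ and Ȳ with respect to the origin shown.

web: A = 34 × 200 = 6800.00, centroid at (120.00, 100.00).
flange: A = 240 × 10 = 2400.00, centroid at (120.00, 205.00).
ΣA = 9200.00 in², ΣAX̄ = 1104000.00 in³, ΣAȲ = 1172000.00 in³.
X̄ = 1104000.00/9200.00 = 120.00 in; Ȳ = 1172000.00/9200.00 = 127.39 in.

X̄ = 120.00 in, Ȳ = 127.39 in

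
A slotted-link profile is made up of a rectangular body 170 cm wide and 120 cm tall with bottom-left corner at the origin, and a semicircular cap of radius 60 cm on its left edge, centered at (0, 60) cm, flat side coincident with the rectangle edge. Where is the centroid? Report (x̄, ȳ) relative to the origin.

Part | A | x̄ᵢ | ȳᵢ | A·x̄ᵢ | A·ȳᵢ
rectangular body | 20400.00 | 85.00 | 60.00 | 1734000.00 | 1224000.00
semicircular end | 5654.87 | -25.46 | 60.00 | -144000.00 | 339292.01
Σ | 26054.87 |  |  | 1590000.00 | 1563292.01
x̄ = 1590000.00 / 26054.87 = 61.03 cm
ȳ = 1563292.01 / 26054.87 = 60.00 cm

x̄ = 61.03 cm, ȳ = 60.00 cm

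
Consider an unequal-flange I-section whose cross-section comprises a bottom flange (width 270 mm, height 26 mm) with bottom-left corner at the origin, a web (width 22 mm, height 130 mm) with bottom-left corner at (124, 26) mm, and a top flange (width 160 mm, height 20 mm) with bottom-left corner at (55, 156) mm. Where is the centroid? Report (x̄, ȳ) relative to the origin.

Part | A | x̄ᵢ | ȳᵢ | A·x̄ᵢ | A·ȳᵢ
bottom flange | 7020.00 | 135.00 | 13.00 | 947700.00 | 91260.00
web | 2860.00 | 135.00 | 91.00 | 386100.00 | 260260.00
top flange | 3200.00 | 135.00 | 166.00 | 432000.00 | 531200.00
Σ | 13080.00 |  |  | 1765800.00 | 882720.00
x̄ = 1765800.00 / 13080.00 = 135.00 mm
ȳ = 882720.00 / 13080.00 = 67.49 mm

x̄ = 135.00 mm, ȳ = 67.49 mm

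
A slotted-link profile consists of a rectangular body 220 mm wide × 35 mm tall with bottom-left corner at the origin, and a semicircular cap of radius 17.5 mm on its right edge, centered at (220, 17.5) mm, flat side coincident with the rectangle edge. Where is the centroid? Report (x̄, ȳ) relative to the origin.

Part | A | x̄ᵢ | ȳᵢ | A·x̄ᵢ | A·ȳᵢ
rectangular body | 7700.00 | 110.00 | 17.50 | 847000.00 | 134750.00
semicircular end | 481.06 | 227.43 | 17.50 | 109405.32 | 8418.49
Σ | 8181.06 |  |  | 956405.32 | 143168.49
x̄ = 956405.32 / 8181.06 = 116.90 mm
ȳ = 143168.49 / 8181.06 = 17.50 mm

x̄ = 116.90 mm, ȳ = 17.50 mm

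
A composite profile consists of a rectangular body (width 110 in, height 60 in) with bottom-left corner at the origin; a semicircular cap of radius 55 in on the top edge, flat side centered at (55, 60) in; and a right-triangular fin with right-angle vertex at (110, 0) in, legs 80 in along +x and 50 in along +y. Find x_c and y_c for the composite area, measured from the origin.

x_c = 67.23 in, y_c = 46.99 in

Part | A | x̄ᵢ | ȳᵢ | A·x̄ᵢ | A·ȳᵢ
rectangular body | 6600.00 | 55.00 | 30.00 | 363000.00 | 198000.00
semicircular top | 4751.66 | 55.00 | 83.34 | 261341.24 | 396016.20
triangular fin | 2000.00 | 136.67 | 16.67 | 273333.33 | 33333.33
Σ | 13351.66 |  |  | 897674.57 | 627349.53
x_c = 897674.57 / 13351.66 = 67.23 in
y_c = 627349.53 / 13351.66 = 46.99 in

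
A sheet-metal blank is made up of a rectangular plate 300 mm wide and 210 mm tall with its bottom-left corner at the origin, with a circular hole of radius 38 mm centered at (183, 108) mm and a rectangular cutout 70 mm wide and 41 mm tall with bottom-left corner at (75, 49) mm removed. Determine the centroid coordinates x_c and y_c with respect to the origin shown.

Part | A | x̄ᵢ | ȳᵢ | A·x̄ᵢ | A·ȳᵢ
plate | 63000.00 | 150.00 | 105.00 | 9450000.00 | 6615000.00
hole 1 | -4536.46 | 183.00 | 108.00 | -830172.14 | -489937.66
hole 2 | -2870.00 | 110.00 | 69.50 | -315700.00 | -199465.00
Σ | 55593.54 |  |  | 8304127.86 | 5925597.34
x_c = 8304127.86 / 55593.54 = 149.37 mm
y_c = 5925597.34 / 55593.54 = 106.59 mm

x_c = 149.37 mm, y_c = 106.59 mm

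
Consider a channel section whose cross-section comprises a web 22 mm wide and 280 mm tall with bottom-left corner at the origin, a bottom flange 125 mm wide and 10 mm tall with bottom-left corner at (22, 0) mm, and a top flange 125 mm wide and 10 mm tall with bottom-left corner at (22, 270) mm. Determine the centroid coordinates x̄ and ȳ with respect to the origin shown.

web: A = 22 × 280 = 6160.00, centroid at (11.00, 140.00).
bottom flange: A = 125 × 10 = 1250.00, centroid at (84.50, 5.00).
top flange: A = 125 × 10 = 1250.00, centroid at (84.50, 275.00).
ΣA = 8660.00 mm²
ΣAx̄ = (6160.00)(11.00) + (1250.00)(84.50) + (1250.00)(84.50) = 279010.00 mm³
ΣAȳ = (6160.00)(140.00) + (1250.00)(5.00) + (1250.00)(275.00) = 1212400.00 mm³
x̄ = 279010.00 / 8660.00 = 32.22 mm
ȳ = 1212400.00 / 8660.00 = 140.00 mm

x̄ = 32.22 mm, ȳ = 140.00 mm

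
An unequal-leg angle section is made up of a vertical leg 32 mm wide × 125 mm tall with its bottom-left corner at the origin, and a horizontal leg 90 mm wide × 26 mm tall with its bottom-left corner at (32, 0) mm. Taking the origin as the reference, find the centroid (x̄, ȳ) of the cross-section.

x̄ = 38.51 mm, ȳ = 44.23 mm

Part | A | x̄ᵢ | ȳᵢ | A·x̄ᵢ | A·ȳᵢ
vertical leg | 4000.00 | 16.00 | 62.50 | 64000.00 | 250000.00
horizontal leg | 2340.00 | 77.00 | 13.00 | 180180.00 | 30420.00
Σ | 6340.00 |  |  | 244180.00 | 280420.00
x̄ = 244180.00 / 6340.00 = 38.51 mm
ȳ = 280420.00 / 6340.00 = 44.23 mm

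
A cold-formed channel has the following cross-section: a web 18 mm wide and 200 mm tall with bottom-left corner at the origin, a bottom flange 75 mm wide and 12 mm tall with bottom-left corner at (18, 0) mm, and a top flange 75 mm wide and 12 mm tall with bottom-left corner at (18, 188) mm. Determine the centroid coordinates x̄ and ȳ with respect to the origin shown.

Part | A | x̄ᵢ | ȳᵢ | A·x̄ᵢ | A·ȳᵢ
web | 3600.00 | 9.00 | 100.00 | 32400.00 | 360000.00
bottom flange | 900.00 | 55.50 | 6.00 | 49950.00 | 5400.00
top flange | 900.00 | 55.50 | 194.00 | 49950.00 | 174600.00
Σ | 5400.00 |  |  | 132300.00 | 540000.00
x̄ = 132300.00 / 5400.00 = 24.50 mm
ȳ = 540000.00 / 5400.00 = 100.00 mm

x̄ = 24.50 mm, ȳ = 100.00 mm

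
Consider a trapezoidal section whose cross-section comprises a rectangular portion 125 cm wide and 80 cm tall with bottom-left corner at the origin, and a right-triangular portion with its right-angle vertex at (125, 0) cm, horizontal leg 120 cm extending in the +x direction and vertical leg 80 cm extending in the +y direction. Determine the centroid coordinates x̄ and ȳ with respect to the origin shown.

x̄ = 95.74 cm, ȳ = 35.68 cm

rectangular portion: A = 125 × 80 = 10000.00, centroid at (62.50, 40.00).
triangular portion: A = ½·120·80 = 4800.00, centroid at (165.00, 26.67).
ΣA = 14800.00 cm², ΣAx̄ = 1417000.00 cm³, ΣAȳ = 528000.00 cm³.
x̄ = 1417000.00/14800.00 = 95.74 cm; ȳ = 528000.00/14800.00 = 35.68 cm.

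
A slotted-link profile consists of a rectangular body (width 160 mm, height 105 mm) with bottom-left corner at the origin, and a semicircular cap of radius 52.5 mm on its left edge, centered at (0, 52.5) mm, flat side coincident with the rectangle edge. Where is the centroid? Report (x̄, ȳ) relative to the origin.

x̄ = 59.04 mm, ȳ = 52.50 mm

Part | A | x̄ᵢ | ȳᵢ | A·x̄ᵢ | A·ȳᵢ
rectangular body | 16800.00 | 80.00 | 52.50 | 1344000.00 | 882000.00
semicircular end | 4329.51 | -22.28 | 52.50 | -96468.75 | 227299.14
Σ | 21129.51 |  |  | 1247531.25 | 1109299.14
x̄ = 1247531.25 / 21129.51 = 59.04 mm
ȳ = 1109299.14 / 21129.51 = 52.50 mm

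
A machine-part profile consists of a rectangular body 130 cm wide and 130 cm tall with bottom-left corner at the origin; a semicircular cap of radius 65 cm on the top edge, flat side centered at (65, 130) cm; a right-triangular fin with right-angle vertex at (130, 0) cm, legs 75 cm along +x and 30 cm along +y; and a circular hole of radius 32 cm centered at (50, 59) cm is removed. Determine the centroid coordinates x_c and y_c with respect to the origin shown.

rectangular body: A = 130 × 130 = 16900.00, centroid at (65.00, 65.00).
semicircular top: A = ½π·65² = 6636.61, centroid at (65.00, 157.59).
triangular fin: A = ½·75·30 = 1125.00, centroid at (155.00, 10.00).
hole: A = −π·32² = -3216.99, centroid at (50.00, 59.00).
ΣA = 21444.62 cm², ΣAx_c = 1543405.40 cm³, ΣAy_c = 1965790.75 cm³.
x_c = 1543405.40/21444.62 = 71.97 cm; y_c = 1965790.75/21444.62 = 91.67 cm.

x_c = 71.97 cm, y_c = 91.67 cm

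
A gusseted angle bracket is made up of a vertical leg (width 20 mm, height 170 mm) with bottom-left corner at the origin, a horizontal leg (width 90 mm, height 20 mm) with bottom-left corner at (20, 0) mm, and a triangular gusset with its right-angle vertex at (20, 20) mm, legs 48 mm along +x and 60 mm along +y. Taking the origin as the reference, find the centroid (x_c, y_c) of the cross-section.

Part | A | x̄ᵢ | ȳᵢ | A·x̄ᵢ | A·ȳᵢ
vertical leg | 3400.00 | 10.00 | 85.00 | 34000.00 | 289000.00
horizontal leg | 1800.00 | 65.00 | 10.00 | 117000.00 | 18000.00
gusset | 1440.00 | 36.00 | 40.00 | 51840.00 | 57600.00
Σ | 6640.00 |  |  | 202840.00 | 364600.00
x_c = 202840.00 / 6640.00 = 30.55 mm
y_c = 364600.00 / 6640.00 = 54.91 mm

x_c = 30.55 mm, y_c = 54.91 mm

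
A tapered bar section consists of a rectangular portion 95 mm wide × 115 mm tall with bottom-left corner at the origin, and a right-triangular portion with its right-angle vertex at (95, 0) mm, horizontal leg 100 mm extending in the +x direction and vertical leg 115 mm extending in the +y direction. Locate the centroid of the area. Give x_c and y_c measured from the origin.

rectangular portion: A = 95 × 115 = 10925.00, centroid at (47.50, 57.50).
triangular portion: A = ½·100·115 = 5750.00, centroid at (128.33, 38.33).
ΣA = 16675.00 mm², ΣAx_c = 1256854.17 mm³, ΣAy_c = 848604.17 mm³.
x_c = 1256854.17/16675.00 = 75.37 mm; y_c = 848604.17/16675.00 = 50.89 mm.

x_c = 75.37 mm, y_c = 50.89 mm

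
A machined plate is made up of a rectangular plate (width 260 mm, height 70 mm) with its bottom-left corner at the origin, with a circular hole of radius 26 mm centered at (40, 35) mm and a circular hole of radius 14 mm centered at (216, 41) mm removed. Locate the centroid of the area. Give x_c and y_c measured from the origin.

Part | A | x̄ᵢ | ȳᵢ | A·x̄ᵢ | A·ȳᵢ
plate | 18200.00 | 130.00 | 35.00 | 2366000.00 | 637000.00
hole 1 | -2123.72 | 40.00 | 35.00 | -84948.67 | -74330.08
hole 2 | -615.75 | 216.00 | 41.00 | -133002.47 | -25245.84
Σ | 15460.53 |  |  | 2148048.87 | 537424.08
x_c = 2148048.87 / 15460.53 = 138.94 mm
y_c = 537424.08 / 15460.53 = 34.76 mm

x_c = 138.94 mm, y_c = 34.76 mm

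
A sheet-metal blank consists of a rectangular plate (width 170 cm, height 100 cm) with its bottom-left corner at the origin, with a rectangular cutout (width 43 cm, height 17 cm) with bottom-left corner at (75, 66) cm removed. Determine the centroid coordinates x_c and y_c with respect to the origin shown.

x_c = 84.48 cm, y_c = 48.90 cm

plate: A = 170 × 100 = 17000.00, centroid at (85.00, 50.00).
hole: A = −(43 × 17) = -731.00, centroid at (96.50, 74.50).
ΣA = 16269.00 cm², ΣAx_c = 1374458.50 cm³, ΣAy_c = 795540.50 cm³.
x_c = 1374458.50/16269.00 = 84.48 cm; y_c = 795540.50/16269.00 = 48.90 cm.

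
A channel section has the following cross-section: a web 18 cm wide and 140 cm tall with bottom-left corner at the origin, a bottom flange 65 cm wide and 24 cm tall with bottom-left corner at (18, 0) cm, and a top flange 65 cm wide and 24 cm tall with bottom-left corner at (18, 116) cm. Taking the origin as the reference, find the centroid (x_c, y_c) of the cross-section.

web: A = 18 × 140 = 2520.00, centroid at (9.00, 70.00).
bottom flange: A = 65 × 24 = 1560.00, centroid at (50.50, 12.00).
top flange: A = 65 × 24 = 1560.00, centroid at (50.50, 128.00).
ΣA = 5640.00 cm²
ΣAx_c = (2520.00)(9.00) + (1560.00)(50.50) + (1560.00)(50.50) = 180240.00 cm³
ΣAy_c = (2520.00)(70.00) + (1560.00)(12.00) + (1560.00)(128.00) = 394800.00 cm³
x_c = 180240.00 / 5640.00 = 31.96 cm
y_c = 394800.00 / 5640.00 = 70.00 cm

x_c = 31.96 cm, y_c = 70.00 cm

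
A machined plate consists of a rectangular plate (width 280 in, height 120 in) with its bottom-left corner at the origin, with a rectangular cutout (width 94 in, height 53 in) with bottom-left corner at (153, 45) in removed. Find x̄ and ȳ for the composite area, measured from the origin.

x̄ = 129.55 in, ȳ = 58.00 in

plate: A = 280 × 120 = 33600.00, centroid at (140.00, 60.00).
hole: A = −(94 × 53) = -4982.00, centroid at (200.00, 71.50).
ΣA = 28618.00 in²
ΣAx̄ = (33600.00)(140.00) + (-4982.00)(200.00) = 3707600.00 in³
ΣAȳ = (33600.00)(60.00) + (-4982.00)(71.50) = 1659787.00 in³
x̄ = 3707600.00 / 28618.00 = 129.55 in
ȳ = 1659787.00 / 28618.00 = 58.00 in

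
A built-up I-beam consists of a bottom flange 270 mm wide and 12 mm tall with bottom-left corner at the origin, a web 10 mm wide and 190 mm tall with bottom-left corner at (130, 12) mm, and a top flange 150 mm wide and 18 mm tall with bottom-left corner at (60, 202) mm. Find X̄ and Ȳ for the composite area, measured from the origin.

X̄ = 135.00 mm, Ȳ = 101.08 mm

bottom flange: A = 270 × 12 = 3240.00, centroid at (135.00, 6.00).
web: A = 10 × 190 = 1900.00, centroid at (135.00, 107.00).
top flange: A = 150 × 18 = 2700.00, centroid at (135.00, 211.00).
ΣA = 7840.00 mm², ΣAX̄ = 1058400.00 mm³, ΣAȲ = 792440.00 mm³.
X̄ = 1058400.00/7840.00 = 135.00 mm; Ȳ = 792440.00/7840.00 = 101.08 mm.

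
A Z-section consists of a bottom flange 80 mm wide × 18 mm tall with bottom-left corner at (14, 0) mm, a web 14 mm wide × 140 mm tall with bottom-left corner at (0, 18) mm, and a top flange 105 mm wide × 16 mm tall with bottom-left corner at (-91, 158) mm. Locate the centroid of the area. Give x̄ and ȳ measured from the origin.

Part | A | x̄ᵢ | ȳᵢ | A·x̄ᵢ | A·ȳᵢ
bottom flange | 1440.00 | 54.00 | 9.00 | 77760.00 | 12960.00
web | 1960.00 | 7.00 | 88.00 | 13720.00 | 172480.00
top flange | 1680.00 | -38.50 | 166.00 | -64680.00 | 278880.00
Σ | 5080.00 |  |  | 26800.00 | 464320.00
x̄ = 26800.00 / 5080.00 = 5.28 mm
ȳ = 464320.00 / 5080.00 = 91.40 mm

x̄ = 5.28 mm, ȳ = 91.40 mm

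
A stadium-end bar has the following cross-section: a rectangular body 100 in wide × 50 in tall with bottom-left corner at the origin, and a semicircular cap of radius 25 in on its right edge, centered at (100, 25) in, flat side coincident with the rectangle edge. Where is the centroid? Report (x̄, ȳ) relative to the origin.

rectangular body: A = 100 × 50 = 5000.00, centroid at (50.00, 25.00).
semicircular end: A = ½π·25² = 981.75, centroid at (110.61, 25.00).
ΣA = 5981.75 in², ΣAx̄ = 358591.44 in³, ΣAȳ = 149543.69 in³.
x̄ = 358591.44/5981.75 = 59.95 in; ȳ = 149543.69/5981.75 = 25.00 in.

x̄ = 59.95 in, ȳ = 25.00 in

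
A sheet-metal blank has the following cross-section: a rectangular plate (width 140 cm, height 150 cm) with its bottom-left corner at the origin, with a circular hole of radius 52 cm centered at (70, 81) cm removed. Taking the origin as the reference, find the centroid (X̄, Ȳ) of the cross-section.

Part | A | x̄ᵢ | ȳᵢ | A·x̄ᵢ | A·ȳᵢ
plate | 21000.00 | 70.00 | 75.00 | 1470000.00 | 1575000.00
hole | -8494.87 | 70.00 | 81.00 | -594640.66 | -688084.19
Σ | 12505.13 |  |  | 875359.34 | 886915.81
X̄ = 875359.34 / 12505.13 = 70.00 cm
Ȳ = 886915.81 / 12505.13 = 70.92 cm

X̄ = 70.00 cm, Ȳ = 70.92 cm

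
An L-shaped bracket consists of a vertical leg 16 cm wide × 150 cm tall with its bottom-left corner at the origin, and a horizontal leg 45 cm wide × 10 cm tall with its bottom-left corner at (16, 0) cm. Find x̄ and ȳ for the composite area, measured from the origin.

x̄ = 12.82 cm, ȳ = 63.95 cm

vertical leg: A = 16 × 150 = 2400.00, centroid at (8.00, 75.00).
horizontal leg: A = 45 × 10 = 450.00, centroid at (38.50, 5.00).
ΣA = 2850.00 cm², ΣAx̄ = 36525.00 cm³, ΣAȳ = 182250.00 cm³.
x̄ = 36525.00/2850.00 = 12.82 cm; ȳ = 182250.00/2850.00 = 63.95 cm.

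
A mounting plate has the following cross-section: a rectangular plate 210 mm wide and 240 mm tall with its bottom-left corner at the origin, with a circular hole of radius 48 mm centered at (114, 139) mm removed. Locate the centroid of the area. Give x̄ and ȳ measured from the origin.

Part | A | x̄ᵢ | ȳᵢ | A·x̄ᵢ | A·ȳᵢ
plate | 50400.00 | 105.00 | 120.00 | 5292000.00 | 6048000.00
hole | -7238.23 | 114.00 | 139.00 | -825158.16 | -1006113.90
Σ | 43161.77 |  |  | 4466841.84 | 5041886.10
x̄ = 4466841.84 / 43161.77 = 103.49 mm
ȳ = 5041886.10 / 43161.77 = 116.81 mm

x̄ = 103.49 mm, ȳ = 116.81 mm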